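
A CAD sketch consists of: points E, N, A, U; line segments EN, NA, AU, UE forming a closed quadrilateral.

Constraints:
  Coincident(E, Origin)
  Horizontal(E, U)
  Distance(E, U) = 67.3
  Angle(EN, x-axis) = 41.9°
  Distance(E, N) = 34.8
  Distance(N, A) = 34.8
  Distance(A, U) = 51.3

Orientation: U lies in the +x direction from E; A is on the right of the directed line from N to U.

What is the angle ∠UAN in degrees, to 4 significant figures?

63.58°

Checks: EN at 41.90° ✓; |NA| = 34.80 ✓; |AU| = 51.30 ✓.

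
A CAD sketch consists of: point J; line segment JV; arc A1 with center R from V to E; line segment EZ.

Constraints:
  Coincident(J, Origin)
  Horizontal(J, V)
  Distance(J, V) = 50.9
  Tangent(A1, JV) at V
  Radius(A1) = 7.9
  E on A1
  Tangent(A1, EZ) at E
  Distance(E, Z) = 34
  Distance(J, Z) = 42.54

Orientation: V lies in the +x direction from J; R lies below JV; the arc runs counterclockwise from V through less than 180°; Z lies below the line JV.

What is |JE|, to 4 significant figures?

44.28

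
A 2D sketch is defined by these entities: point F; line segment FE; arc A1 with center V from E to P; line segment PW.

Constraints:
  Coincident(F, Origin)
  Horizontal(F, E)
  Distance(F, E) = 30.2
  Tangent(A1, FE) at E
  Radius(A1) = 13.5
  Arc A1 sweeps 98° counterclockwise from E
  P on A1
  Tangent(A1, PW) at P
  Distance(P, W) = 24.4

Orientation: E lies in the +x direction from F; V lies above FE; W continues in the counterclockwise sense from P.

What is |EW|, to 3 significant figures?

40.8

On A1, E sits at bearing -90° from V; a 98° counterclockwise sweep puts P at bearing 8°, so P = V + 13.5·(cos 8°, sin 8°) = (43.6, 15.4). Tangency of A1 to PW means the radius VP is perpendicular to PW, so PW runs along (−sin 8°, cos 8°); with |PW| = 24.4, W = (40.2, 39.5). Then |EW| = |W − E| = 40.8.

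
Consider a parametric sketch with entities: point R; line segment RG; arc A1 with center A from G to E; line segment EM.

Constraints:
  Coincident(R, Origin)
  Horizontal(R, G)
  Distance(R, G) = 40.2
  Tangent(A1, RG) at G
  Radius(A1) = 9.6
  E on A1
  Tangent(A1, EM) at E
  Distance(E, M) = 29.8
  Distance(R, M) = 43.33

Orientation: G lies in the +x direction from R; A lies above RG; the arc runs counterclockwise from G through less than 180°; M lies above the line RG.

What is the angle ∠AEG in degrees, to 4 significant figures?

20.23°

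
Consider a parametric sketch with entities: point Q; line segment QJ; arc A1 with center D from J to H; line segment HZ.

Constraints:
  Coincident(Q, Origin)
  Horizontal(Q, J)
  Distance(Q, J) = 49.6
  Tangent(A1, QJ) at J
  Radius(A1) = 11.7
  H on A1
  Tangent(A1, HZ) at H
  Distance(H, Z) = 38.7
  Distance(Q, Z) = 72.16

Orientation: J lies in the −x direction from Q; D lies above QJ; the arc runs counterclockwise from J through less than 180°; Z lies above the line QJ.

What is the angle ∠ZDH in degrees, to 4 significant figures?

73.18°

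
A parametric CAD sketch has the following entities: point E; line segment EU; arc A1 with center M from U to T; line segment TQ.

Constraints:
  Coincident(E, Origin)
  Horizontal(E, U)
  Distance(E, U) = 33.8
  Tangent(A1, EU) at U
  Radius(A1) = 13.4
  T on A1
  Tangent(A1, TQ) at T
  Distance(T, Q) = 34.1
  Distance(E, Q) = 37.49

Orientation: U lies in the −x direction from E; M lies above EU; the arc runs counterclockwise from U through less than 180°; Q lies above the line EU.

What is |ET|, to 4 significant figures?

23.11

E is at the origin; EU is horizontal with |EU| = 33.8 and U on the −x side, so U = (-33.80, 0.000). Tangency of A1 to EU means the radius MU is perpendicular to EU, so M = U + (0, 13.4) = (-33.80, 13.40). Since MT ⟂ TQ (tangency), |MQ| = √(13.4² + 34.1²) = 36.64 regardless of where T sits on A1. So Q lies on both circle(E, 37.49) and circle(M, 36.64); the above-EU intersection is Q = (-5.807, 37.04). T is the foot of the tangent from Q: T = (-22.01, 7.033).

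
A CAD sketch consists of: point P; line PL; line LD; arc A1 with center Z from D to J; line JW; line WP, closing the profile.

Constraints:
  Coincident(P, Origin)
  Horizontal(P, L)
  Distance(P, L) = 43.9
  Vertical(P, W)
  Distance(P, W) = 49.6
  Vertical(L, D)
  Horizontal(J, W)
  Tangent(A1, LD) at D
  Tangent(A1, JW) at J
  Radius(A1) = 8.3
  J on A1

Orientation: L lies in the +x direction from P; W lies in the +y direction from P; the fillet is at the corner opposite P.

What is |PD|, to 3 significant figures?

60.3

P is at the origin; PL is horizontal with |PL| = 43.9 and L on the +x side, so L = (43.9, 0.00). PW is vertical with |PW| = 49.6 and W on the +y side, so W = (0.00, 49.6). The virtual corner opposite P is at (43.9, 49.6). A1 meets LD tangentially, so ZD is at right angles to LD and the tangent condition forces ZJ to be normal to JW, with radius 8.3, so the center Z sits 8.3 in from both sides at Z = (35.6, 41.3). That places the tangent points at D = (43.9, 41.3) on LD and J = (35.6, 49.6) on JW. Then |PD| = |D − P| = 60.3.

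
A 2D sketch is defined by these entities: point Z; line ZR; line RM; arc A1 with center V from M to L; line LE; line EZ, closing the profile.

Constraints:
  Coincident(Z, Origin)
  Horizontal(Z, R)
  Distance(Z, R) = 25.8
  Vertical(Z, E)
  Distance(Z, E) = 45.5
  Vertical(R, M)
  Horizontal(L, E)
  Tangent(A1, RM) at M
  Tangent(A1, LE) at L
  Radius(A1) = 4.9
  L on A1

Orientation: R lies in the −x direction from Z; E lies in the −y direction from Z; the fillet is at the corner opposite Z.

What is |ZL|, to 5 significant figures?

50.071

Z is at the origin; Z and R share the same y with |ZR| = 25.8 and R on the −x side, so R = (-25.800, 0.0000). Z and E share the same x with |ZE| = 45.5 and E on the −y side, so E = (0.0000, -45.500). The virtual corner opposite Z is at (-25.800, -45.500). Since A1 is tangent to RM there, VM ⟂ RM and tangency of A1 to LE means the radius VL is perpendicular to LE, with radius 4.9, so the center V sits 4.9 in from both sides at V = (-20.900, -40.600). That places the tangent points at M = (-25.800, -40.600) on RM and L = (-20.900, -45.500) on LE. Then |ZL| = |L − Z| = 50.071.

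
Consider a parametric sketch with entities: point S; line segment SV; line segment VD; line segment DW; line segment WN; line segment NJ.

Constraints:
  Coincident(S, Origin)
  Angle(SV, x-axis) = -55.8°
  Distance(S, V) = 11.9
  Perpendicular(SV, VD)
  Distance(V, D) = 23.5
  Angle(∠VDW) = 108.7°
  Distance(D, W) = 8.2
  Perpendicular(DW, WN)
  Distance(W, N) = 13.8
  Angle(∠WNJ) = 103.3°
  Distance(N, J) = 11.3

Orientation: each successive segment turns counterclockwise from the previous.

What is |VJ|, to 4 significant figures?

7.535

S is at the origin; SV runs at -55.8° with length 11.9, so V = (6.689, -9.842). SV ⟂ VD, so VD runs at 34.20°; with |VD| = 23.5, D = (26.13, 3.367). ∠VDW = 108.7° gives DW at 105.5° from the x-axis; with |DW| = 8.2, W = (23.93, 11.27). The perpendicularity gives WN at right angles to DW, so WN runs at -164.5°; with |WN| = 13.8, N = (10.64, 7.581). ∠WNJ = 103.3° gives NJ at -87.80° from the x-axis; with |NJ| = 11.3, J = (11.07, -3.711). Then |VJ| = |J − V| = 7.535.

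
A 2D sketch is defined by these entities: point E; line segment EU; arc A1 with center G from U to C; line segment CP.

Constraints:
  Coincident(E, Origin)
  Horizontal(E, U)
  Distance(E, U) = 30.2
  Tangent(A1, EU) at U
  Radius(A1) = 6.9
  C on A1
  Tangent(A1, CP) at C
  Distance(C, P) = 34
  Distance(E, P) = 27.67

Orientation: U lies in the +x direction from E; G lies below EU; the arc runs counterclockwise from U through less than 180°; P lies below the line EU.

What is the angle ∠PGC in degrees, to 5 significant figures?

78.528°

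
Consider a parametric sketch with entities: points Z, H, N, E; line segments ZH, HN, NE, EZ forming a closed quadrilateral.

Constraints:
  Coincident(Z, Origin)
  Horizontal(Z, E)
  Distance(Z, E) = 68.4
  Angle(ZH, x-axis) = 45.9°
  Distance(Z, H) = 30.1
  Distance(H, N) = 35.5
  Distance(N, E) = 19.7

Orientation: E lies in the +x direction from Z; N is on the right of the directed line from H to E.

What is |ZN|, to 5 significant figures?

48.709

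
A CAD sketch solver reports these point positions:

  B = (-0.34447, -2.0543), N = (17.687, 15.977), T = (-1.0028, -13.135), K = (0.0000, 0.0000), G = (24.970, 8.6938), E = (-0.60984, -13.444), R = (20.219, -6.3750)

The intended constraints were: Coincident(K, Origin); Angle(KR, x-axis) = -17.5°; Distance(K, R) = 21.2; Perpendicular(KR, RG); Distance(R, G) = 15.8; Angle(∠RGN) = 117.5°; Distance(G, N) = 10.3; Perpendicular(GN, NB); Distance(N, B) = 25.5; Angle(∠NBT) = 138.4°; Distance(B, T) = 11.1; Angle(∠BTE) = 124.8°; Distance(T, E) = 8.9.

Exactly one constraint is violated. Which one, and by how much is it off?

Distance(T, E) = 8.9 — off by 8.40.

K = (0.00, 0.00) ✓; KR at -17.50° ✓; |KR| = 21.20 ✓; ∠(KR, RG) = 90.00° ✓; |RG| = 15.80 ✓; ∠RGN = 117.5° ✓; |GN| = 10.30 ✓; ∠(GN, NB) = 90.00° ✓; |NB| = 25.50 ✓; ∠NBT = 138.4° ✓; |BT| = 11.10 ✓; ∠BTE = 124.8° ✓; |TE| = 0.4999 ✗.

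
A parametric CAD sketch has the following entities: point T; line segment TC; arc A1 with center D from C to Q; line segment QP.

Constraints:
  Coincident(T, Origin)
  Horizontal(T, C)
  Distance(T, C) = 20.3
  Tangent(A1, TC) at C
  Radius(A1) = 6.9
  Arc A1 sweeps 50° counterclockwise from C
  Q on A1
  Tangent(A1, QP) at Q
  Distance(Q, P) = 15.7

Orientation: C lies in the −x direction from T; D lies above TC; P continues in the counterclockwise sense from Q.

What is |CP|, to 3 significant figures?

21.1

On A1, C sits at bearing -90° from D; a 50° counterclockwise sweep puts Q at bearing -40°, so Q = D + 6.9·(cos -40°, sin -40°) = (-15.0, 2.46). Tangency of A1 to QP means the radius DQ is perpendicular to QP, so QP runs along (−sin -40°, cos -40°); with |QP| = 15.7, P = (-4.92, 14.5). Then |CP| = |P − C| = 21.1.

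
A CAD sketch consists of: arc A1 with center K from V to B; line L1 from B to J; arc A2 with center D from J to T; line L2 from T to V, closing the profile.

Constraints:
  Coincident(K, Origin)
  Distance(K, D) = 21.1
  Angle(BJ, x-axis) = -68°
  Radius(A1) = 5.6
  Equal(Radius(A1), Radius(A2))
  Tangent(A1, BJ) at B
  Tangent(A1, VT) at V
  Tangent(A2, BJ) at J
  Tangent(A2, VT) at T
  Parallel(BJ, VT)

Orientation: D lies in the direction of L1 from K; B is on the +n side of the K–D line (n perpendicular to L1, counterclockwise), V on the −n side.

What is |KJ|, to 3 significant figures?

21.8

Tangency of A1 to both parallel lines with radius 5.6 puts B and V at K ± 5.6·n: B = (5.19, 2.10), V = (-5.19, -2.10). Equal radii place J and T the same way about D: J = D + 5.6·n = (13.1, -17.5), T = D − 5.6·n = (2.71, -21.7). Then |KJ| = |J − K| = 21.8.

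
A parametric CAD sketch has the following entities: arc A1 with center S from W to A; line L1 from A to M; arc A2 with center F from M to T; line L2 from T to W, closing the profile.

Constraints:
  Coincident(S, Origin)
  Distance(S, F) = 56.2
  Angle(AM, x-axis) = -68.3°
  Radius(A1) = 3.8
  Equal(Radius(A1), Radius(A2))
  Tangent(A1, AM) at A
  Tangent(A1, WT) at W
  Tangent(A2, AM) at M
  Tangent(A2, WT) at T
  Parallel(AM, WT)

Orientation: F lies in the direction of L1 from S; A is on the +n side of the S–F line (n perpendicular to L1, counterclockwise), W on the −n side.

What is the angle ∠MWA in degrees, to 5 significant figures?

82.299°

The slot axis is L1's direction at -68.3°, so u = (cos -68.3°, sin -68.3°) = (0.36975, -0.92913) and n = (−sin -68.3°, cos -68.3°) = (0.92913, 0.36975). S is at the origin and F lies 56.2 along u from S, so F = 56.2·u = (20.780, -52.217). Tangency of A1 to both parallel lines with radius 3.8 puts A and W at S ± 3.8·n: A = (3.5307, 1.4050), W = (-3.5307, -1.4050). Equal radii place M and T the same way about F: M = F + 3.8·n = (24.310, -50.812), T = F − 3.8·n = (17.249, -53.622). Then cos ∠MWA = WM·WA / (|WM||WA|), giving 82.299°.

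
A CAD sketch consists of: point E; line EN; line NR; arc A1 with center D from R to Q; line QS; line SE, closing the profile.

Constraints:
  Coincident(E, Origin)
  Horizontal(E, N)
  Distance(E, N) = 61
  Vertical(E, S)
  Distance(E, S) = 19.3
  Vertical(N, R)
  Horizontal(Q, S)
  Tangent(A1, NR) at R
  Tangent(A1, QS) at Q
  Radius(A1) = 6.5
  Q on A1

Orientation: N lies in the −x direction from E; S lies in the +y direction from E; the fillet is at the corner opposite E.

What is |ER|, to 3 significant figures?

62.3

The virtual corner opposite E is at (-61.0, 19.3). Tangency of A1 to NR means the radius DR is perpendicular to NR and tangency of A1 to QS means the radius DQ is perpendicular to QS, with radius 6.5, so the center D sits 6.5 in from both sides at D = (-54.5, 12.8). That places the tangent points at R = (-61.0, 12.8) on NR and Q = (-54.5, 19.3) on QS. Then |ER| = |R − E| = 62.3.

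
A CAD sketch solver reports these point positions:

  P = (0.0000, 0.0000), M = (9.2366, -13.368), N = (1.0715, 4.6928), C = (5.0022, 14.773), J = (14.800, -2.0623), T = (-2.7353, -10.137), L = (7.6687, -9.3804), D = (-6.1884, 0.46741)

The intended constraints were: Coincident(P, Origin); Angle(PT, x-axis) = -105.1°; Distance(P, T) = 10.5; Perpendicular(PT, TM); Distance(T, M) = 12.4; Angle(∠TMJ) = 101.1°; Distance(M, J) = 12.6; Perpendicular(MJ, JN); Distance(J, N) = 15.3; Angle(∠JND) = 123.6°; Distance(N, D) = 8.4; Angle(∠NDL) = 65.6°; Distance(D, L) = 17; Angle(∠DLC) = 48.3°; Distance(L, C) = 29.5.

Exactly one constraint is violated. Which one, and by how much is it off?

Distance(L, C) = 29.5 — off by 5.20.

P = (0.00, 0.00) ✓; PT at -105.1° ✓; |PT| = 10.50 ✓; ∠(PT, TM) = 90.00° ✓; |TM| = 12.40 ✓; ∠TMJ = 101.1° ✓; |MJ| = 12.60 ✓; ∠(MJ, JN) = 90.00° ✓; |JN| = 15.30 ✓; ∠JND = 123.6° ✓; |ND| = 8.400 ✓; ∠NDL = 65.60° ✓; |DL| = 17.00 ✓; ∠DLC = 48.30° ✓; |LC| = 24.30 ✗.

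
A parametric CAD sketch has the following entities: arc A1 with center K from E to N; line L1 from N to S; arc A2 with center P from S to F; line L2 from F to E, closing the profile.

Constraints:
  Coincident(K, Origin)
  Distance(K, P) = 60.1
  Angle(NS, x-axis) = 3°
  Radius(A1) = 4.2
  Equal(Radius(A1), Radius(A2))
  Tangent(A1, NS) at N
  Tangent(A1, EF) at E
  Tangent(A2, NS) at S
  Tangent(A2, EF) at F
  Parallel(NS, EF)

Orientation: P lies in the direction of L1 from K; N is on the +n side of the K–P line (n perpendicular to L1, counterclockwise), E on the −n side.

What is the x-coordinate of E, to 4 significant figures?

0.2198

K is at the origin and P lies 60.1 along u from K, so P = 60.1·u = (60.02, 3.145). Tangency of A1 to both parallel lines with radius 4.2 puts N and E at K ± 4.2·n: N = (-0.2198, 4.194), E = (0.2198, -4.194). So E.x = 0.2198.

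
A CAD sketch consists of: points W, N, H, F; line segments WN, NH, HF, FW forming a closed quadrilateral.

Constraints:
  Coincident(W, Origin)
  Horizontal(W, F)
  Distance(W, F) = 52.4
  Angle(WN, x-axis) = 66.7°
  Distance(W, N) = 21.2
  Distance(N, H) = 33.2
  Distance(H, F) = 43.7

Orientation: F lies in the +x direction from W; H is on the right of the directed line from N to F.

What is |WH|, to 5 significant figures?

17.445

Checks: W.y = 0.00, F.y = 0.00 ✓; |NH| = 33.20 ✓; |HF| = 43.70 ✓.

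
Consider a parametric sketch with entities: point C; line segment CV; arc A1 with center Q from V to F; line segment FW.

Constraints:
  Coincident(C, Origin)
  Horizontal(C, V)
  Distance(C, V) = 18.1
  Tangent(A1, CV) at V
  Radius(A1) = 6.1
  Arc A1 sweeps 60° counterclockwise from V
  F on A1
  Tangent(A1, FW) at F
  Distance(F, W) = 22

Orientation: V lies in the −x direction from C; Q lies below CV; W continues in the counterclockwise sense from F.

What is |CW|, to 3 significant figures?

40.9

C is at the origin; CV is horizontal with |CV| = 18.1 and V on the −x side, so V = (-18.1, 0.00). Tangency of A1 to CV means the radius QV is perpendicular to CV, so Q = V + (0, -6.1) = (-18.1, -6.10). On A1, V sits at bearing 90° from Q; a 60° counterclockwise sweep puts F at bearing 150°, so F = Q + 6.1·(cos 150°, sin 150°) = (-23.4, -3.05). A1 meets FW tangentially, so QF is at right angles to FW, so FW runs along (−sin 150°, cos 150°); with |FW| = 22.0, W = (-34.4, -22.1). Then |CW| = |W − C| = 40.9.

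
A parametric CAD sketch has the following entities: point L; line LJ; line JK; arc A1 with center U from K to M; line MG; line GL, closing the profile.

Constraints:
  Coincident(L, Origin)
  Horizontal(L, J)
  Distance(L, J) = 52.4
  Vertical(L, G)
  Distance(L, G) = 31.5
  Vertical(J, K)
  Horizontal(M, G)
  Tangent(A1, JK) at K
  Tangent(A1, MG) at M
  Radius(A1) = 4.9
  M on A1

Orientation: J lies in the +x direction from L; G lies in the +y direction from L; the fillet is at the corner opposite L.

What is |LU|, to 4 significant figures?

54.44

L and G share the same x with |LG| = 31.5 and G on the +y side, so G = (0.000, 31.50). The virtual corner opposite L is at (52.40, 31.50). The tangent condition forces UK to be normal to JK and A1 meets MG tangentially, so UM is at right angles to MG, with radius 4.9, so the center U sits 4.9 in from both sides at U = (47.50, 26.60). Then |LU| = |U − L| = 54.44.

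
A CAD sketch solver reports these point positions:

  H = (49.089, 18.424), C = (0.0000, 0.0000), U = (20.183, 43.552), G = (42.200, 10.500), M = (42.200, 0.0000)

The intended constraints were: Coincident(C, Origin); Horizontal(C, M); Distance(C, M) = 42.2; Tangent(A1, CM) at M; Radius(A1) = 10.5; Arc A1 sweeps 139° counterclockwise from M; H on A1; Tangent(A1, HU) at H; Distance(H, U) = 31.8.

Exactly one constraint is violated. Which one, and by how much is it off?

Distance(H, U) = 31.8 — off by 6.50.

C = (0.00, 0.00) ✓; C.y = 0.00, M.y = 0.00 ✓; |CM| = 42.20 ✓; ∠(GM, MC) = 90.00° ✓; |GM| = 10.50 ✓; bearing(G→H) − bearing(G→M) = 139.0° ✓; |GH| = 10.50 ✓; ∠(GH, HU) = 90.00° ✓; |HU| = 38.30 ✗.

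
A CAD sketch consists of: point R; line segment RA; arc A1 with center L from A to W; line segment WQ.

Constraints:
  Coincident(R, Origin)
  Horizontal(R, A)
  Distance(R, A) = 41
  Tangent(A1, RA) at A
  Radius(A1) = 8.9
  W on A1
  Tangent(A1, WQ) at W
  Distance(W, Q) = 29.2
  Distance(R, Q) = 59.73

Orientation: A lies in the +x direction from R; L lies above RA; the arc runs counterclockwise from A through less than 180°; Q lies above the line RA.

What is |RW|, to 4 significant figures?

50.84

Checks: |LW| = 8.900 ✓; ∠(LW, WQ) = 90.00° ✓; |WQ| = 29.20 ✓; |RQ| = 59.73 ✓.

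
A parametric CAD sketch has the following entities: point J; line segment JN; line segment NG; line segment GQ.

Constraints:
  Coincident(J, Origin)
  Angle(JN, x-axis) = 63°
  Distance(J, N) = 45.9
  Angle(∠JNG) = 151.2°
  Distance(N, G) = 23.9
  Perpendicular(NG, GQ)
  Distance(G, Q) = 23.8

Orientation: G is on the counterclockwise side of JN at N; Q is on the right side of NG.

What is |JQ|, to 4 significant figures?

78.86

∠JNG = 151.2°, so NG runs at 63.0° + (180° − 151.2°) = 91.80° from the x-axis; with |NG| = 23.9, G = N + 23.9·(cos 91.80°, sin 91.80°) = (20.09, 64.79). NG is perpendicular to GQ; with |GQ| = 23.8 on the right of NG, Q = G + 23.8·(0.9995, 0.03141) = (43.88, 65.53). Then |JQ| = |Q − J| = 78.86.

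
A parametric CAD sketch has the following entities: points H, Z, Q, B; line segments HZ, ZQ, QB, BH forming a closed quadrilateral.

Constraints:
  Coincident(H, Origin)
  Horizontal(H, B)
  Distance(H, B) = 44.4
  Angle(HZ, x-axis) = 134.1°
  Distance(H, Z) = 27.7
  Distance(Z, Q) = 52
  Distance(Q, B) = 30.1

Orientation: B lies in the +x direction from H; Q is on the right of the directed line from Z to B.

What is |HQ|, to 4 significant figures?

24.37

H is at the origin; HB is horizontal with |HB| = 44.4 and B in +x, so B = (44.4, 0). HZ runs at 134.1° with |HZ| = 27.7, so Z = (-19.28, 19.89). Q is determined by |ZQ| = 52.0 and |QB| = 30.1 together: it lies at the intersection of circle(Z, 52.0) and circle(B, 30.1). With |ZB| = 66.71, the foot of the radical line on ZB is 46.83 from Z and the perpendicular offset is √(52.0² − 46.83²) = 22.60. Taking the right-of-ZB solution: Q = (18.69, -15.64).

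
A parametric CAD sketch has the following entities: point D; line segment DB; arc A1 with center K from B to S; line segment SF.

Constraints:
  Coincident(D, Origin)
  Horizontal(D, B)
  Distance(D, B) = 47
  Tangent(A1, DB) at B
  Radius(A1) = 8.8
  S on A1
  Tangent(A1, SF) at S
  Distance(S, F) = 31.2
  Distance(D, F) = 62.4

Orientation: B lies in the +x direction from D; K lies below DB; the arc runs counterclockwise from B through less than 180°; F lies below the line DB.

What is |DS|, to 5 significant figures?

40.101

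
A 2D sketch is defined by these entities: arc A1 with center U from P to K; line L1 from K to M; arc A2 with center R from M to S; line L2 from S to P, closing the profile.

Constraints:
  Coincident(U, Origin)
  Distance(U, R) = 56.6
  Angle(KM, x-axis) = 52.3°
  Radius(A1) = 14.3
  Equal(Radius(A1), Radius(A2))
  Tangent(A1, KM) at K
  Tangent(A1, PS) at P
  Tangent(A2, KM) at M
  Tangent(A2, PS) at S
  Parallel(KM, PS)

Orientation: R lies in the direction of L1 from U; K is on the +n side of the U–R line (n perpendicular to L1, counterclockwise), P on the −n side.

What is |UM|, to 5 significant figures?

58.379

Tangency of A1 to both parallel lines with radius 14.3 puts K and P at U ± 14.3·n: K = (-11.314, 8.7448), P = (11.314, -8.7448). Equal radii place M and S the same way about R: M = R + 14.3·n = (23.298, 53.528), S = R − 14.3·n = (45.927, 36.038). Then |UM| = |M − U| = 58.379.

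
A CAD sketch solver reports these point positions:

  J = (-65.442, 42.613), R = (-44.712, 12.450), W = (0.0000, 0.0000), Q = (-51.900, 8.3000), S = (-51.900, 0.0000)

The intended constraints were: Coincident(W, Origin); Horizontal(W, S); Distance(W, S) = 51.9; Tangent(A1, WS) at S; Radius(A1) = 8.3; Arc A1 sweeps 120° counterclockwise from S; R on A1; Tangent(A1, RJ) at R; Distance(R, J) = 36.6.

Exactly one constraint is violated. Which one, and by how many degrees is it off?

Tangent(A1, RJ) at R — off by 4.50°.

W = (0.00, 0.00) ✓; W.y = 0.00, S.y = 0.00 ✓; |WS| = 51.90 ✓; ∠(QS, SW) = 90.00° ✓; |QS| = 8.300 ✓; bearing(Q→R) − bearing(Q→S) = 120.0° ✓; |QR| = 8.300 ✓; ∠(QR, RJ) = 85.50° ✗; |RJ| = 36.60 ✓.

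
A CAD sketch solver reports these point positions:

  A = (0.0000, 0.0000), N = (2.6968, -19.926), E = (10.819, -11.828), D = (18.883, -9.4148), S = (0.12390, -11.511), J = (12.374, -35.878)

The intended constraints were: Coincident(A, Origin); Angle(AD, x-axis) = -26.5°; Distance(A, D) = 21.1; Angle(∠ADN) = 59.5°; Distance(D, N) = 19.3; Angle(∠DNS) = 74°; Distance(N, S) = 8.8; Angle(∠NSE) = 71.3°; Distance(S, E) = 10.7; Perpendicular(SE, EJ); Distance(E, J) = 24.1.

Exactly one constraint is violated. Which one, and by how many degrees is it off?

Perpendicular(SE, EJ) — off by 5.40°.

A = (0.00, 0.00) ✓; AD at -26.50° ✓; |AD| = 21.10 ✓; ∠ADN = 59.50° ✓; |DN| = 19.30 ✓; ∠DNS = 74.00° ✓; |NS| = 8.800 ✓; ∠NSE = 71.30° ✓; |SE| = 10.70 ✓; ∠(SE, EJ) = 84.60° ✗; |EJ| = 24.10 ✓.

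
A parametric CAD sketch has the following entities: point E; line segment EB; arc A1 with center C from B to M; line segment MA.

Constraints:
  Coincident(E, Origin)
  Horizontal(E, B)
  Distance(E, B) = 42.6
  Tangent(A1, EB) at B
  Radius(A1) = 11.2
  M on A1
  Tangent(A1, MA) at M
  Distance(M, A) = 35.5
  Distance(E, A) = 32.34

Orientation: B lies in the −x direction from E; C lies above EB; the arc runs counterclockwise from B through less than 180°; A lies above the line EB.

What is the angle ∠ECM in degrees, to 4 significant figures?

26.54°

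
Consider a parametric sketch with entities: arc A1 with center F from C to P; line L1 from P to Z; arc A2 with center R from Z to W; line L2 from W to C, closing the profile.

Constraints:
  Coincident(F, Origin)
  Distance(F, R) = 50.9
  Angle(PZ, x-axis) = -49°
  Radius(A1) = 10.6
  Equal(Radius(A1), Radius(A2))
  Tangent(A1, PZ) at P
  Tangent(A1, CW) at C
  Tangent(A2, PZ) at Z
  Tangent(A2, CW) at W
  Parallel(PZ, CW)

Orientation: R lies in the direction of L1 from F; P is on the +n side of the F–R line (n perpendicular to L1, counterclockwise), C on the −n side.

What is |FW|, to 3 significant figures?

52.0

Tangency of A1 to both parallel lines with radius 10.6 puts P and C at F ± 10.6·n: P = (8.00, 6.95), C = (-8.00, -6.95). Equal radii place Z and W the same way about R: Z = R + 10.6·n = (41.4, -31.5), W = R − 10.6·n = (25.4, -45.4). Then |FW| = |W − F| = 52.0.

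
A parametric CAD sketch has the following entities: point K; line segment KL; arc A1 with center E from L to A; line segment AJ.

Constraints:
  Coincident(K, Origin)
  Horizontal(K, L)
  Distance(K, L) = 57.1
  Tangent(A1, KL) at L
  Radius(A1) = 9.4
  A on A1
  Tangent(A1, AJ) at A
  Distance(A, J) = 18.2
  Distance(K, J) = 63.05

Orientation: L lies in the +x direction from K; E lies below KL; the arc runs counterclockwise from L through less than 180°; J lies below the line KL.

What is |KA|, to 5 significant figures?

50.177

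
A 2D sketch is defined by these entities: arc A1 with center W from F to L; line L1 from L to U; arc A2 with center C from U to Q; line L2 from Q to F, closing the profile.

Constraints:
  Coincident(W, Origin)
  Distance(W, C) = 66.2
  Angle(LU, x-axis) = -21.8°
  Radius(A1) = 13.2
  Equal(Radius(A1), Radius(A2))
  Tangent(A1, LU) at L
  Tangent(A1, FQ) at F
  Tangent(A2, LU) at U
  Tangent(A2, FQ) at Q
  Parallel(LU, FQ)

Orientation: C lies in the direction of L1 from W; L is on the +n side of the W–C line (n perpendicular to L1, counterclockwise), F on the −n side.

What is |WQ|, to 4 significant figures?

67.50

Tangency of A1 to both parallel lines with radius 13.2 puts L and F at W ± 13.2·n: L = (4.902, 12.26), F = (-4.902, -12.26). Equal radii place U and Q the same way about C: U = C + 13.2·n = (66.37, -12.33), Q = C − 13.2·n = (56.56, -36.84). Then |WQ| = |Q − W| = 67.50.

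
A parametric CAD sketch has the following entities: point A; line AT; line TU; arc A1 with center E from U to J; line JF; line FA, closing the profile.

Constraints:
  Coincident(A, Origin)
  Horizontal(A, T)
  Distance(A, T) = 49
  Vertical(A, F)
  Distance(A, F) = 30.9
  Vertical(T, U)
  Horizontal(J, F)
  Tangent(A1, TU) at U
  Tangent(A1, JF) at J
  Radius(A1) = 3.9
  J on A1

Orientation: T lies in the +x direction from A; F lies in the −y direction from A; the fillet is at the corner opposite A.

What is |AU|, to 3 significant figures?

55.9

A is at the origin; A and T share the same y with |AT| = 49.0 and T on the +x side, so T = (49.0, 0.00). AF is vertical with |AF| = 30.9 and F on the −y side, so F = (0.00, -30.9). The virtual corner opposite A is at (49.0, -30.9). Tangency of A1 to TU means the radius EU is perpendicular to TU and tangency of A1 to JF means the radius EJ is perpendicular to JF, with radius 3.9, so the center E sits 3.9 in from both sides at E = (45.1, -27.0). That places the tangent points at U = (49.0, -27.0) on TU and J = (45.1, -30.9) on JF. Then |AU| = |U − A| = 55.9.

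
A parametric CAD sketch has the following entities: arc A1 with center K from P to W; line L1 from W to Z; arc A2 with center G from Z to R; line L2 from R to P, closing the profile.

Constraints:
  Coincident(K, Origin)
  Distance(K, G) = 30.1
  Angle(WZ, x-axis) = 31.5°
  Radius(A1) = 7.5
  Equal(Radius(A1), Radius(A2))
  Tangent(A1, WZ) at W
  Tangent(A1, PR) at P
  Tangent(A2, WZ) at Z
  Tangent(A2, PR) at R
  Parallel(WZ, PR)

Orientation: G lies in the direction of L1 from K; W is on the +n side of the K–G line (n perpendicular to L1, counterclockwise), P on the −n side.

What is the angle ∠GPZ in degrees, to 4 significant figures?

12.50°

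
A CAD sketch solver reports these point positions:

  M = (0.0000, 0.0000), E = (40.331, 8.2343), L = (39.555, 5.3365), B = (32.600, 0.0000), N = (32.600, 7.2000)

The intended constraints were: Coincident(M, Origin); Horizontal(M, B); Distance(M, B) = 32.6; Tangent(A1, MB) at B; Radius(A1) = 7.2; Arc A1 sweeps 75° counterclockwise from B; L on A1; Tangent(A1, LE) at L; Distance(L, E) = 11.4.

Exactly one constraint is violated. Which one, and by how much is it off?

Distance(L, E) = 11.4 — off by 8.40.

M = (0.00, 0.00) ✓; M.y = 0.00, B.y = 0.00 ✓; |MB| = 32.60 ✓; ∠(NB, BM) = 90.00° ✓; |NB| = 7.200 ✓; bearing(N→L) − bearing(N→B) = 75.00° ✓; |NL| = 7.200 ✓; ∠(NL, LE) = 89.99° ✓; |LE| = 3.000 ✗.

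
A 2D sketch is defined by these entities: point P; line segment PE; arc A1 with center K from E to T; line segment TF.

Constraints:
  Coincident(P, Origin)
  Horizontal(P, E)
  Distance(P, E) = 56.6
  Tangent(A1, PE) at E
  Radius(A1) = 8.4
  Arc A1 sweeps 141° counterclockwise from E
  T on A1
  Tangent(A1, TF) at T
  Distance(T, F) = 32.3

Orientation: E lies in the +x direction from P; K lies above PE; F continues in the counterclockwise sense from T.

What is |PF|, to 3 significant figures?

51.0

On A1, E sits at bearing -90° from K; a 141° counterclockwise sweep puts T at bearing 51°, so T = K + 8.4·(cos 51°, sin 51°) = (61.9, 14.9). The tangent condition forces KT to be normal to TF, so TF runs along (−sin 51°, cos 51°); with |TF| = 32.3, F = (36.8, 35.3). Then |PF| = |F − P| = 51.0.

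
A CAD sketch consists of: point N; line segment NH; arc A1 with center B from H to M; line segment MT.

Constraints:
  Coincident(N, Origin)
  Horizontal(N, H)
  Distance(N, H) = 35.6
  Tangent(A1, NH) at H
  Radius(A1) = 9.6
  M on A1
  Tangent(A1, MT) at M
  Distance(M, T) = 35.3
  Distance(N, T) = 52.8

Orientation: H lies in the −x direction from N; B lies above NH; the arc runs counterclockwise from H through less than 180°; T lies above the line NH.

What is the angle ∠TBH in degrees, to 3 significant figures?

167°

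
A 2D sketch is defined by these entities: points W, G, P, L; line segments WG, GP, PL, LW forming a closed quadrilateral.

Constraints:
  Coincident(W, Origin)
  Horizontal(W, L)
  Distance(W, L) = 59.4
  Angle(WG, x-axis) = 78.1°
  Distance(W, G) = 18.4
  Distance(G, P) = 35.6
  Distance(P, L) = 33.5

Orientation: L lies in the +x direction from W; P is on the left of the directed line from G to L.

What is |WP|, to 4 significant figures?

46.50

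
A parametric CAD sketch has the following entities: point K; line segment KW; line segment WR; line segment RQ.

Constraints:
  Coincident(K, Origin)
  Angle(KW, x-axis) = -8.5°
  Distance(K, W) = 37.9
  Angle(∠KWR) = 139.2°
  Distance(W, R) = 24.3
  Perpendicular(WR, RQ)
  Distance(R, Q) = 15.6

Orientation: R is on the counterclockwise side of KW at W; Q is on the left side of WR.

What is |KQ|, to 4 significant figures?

53.78

∠KWR = 139.2°, so WR runs at -8.5° + (180° − 139.2°) = 32.30° from the x-axis; with |WR| = 24.3, R = W + 24.3·(cos 32.30°, sin 32.30°) = (58.02, 7.383). WR is perpendicular to RQ; with |RQ| = 15.6 on the left of WR, Q = R + 15.6·(-0.5344, 0.8453) = (49.69, 20.57). Then |KQ| = |Q − K| = 53.78.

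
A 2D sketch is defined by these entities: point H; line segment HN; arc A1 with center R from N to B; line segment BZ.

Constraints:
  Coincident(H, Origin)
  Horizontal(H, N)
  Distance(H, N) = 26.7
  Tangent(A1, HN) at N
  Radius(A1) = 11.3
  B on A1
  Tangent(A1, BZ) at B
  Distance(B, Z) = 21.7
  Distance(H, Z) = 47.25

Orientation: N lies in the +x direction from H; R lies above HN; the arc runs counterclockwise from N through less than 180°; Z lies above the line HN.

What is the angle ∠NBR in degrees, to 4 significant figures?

36.78°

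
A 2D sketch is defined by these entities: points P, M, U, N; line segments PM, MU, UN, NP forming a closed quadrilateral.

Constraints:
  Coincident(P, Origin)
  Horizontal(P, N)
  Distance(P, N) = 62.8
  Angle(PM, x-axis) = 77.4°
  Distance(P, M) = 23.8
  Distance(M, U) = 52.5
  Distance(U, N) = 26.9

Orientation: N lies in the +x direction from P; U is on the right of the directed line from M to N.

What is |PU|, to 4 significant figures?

43.56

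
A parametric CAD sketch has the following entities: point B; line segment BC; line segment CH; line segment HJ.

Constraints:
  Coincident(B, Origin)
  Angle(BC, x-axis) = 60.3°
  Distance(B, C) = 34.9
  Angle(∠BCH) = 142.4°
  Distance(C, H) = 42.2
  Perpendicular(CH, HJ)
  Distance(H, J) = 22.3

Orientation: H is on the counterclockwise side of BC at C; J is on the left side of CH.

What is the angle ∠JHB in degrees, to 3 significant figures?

73.0°

B is at the origin; BC runs at 60.3° with length 34.9, so C = 34.9·(cos 60.3°, sin 60.3°) = (17.3, 30.3). ∠BCH = 142.4°, so CH runs at 60.3° + (180° − 142.4°) = 97.9° from the x-axis; with |CH| = 42.2, H = C + 42.2·(cos 97.9°, sin 97.9°) = (11.5, 72.1). CH ⟂ HJ; with |HJ| = 22.3 on the left of CH, J = H + 22.3·(-0.991, -0.137) = (-10.6, 69.0). Then cos ∠JHB = HJ·HB / (|HJ||HB|), giving 73.0°.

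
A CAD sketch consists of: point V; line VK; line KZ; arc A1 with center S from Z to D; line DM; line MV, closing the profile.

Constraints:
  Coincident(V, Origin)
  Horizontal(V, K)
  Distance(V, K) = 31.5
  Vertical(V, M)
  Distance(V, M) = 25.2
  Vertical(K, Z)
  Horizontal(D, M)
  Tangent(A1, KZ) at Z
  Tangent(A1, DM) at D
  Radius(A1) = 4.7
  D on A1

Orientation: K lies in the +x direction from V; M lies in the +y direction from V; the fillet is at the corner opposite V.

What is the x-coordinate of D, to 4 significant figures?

26.80

The virtual corner opposite V is at (31.50, 25.20). Since A1 is tangent to KZ there, SZ ⟂ KZ and since A1 is tangent to DM there, SD ⟂ DM, with radius 4.7, so the center S sits 4.7 in from both sides at S = (26.80, 20.50). That places the tangent points at Z = (31.50, 20.50) on KZ and D = (26.80, 25.20) on DM. So D.x = 26.80.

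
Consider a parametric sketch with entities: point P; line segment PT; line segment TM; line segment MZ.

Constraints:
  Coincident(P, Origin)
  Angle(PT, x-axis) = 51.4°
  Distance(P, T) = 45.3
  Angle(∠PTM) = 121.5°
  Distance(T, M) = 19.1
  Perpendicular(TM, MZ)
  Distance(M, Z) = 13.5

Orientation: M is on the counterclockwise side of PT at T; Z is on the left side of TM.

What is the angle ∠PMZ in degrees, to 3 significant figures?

47.9°

P is at the origin; PT runs at 51.4° with length 45.3, so T = 45.3·(cos 51.4°, sin 51.4°) = (28.3, 35.4). ∠PTM = 121.5°, so TM runs at 51.4° + (180° − 121.5°) = 110° from the x-axis; with |TM| = 19.1, M = T + 19.1·(cos 110°, sin 110°) = (21.8, 53.4). The perpendicularity gives MZ at right angles to TM; with |MZ| = 13.5 on the left of TM, Z = M + 13.5·(-0.940, -0.340) = (9.07, 48.8). Then cos ∠PMZ = MP·MZ / (|MP||MZ|), giving 47.9°.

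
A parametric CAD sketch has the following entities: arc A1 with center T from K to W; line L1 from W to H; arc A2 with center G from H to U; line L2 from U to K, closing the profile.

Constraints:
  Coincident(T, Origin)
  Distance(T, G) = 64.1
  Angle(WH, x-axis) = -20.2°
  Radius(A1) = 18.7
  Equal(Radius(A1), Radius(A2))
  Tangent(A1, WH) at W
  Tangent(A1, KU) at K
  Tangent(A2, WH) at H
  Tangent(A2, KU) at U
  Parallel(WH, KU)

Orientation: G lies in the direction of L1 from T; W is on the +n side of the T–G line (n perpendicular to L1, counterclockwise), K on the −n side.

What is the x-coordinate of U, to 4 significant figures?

53.70

The slot axis is L1's direction at -20.2°, so u = (cos -20.2°, sin -20.2°) = (0.9385, -0.3453) and n = (−sin -20.2°, cos -20.2°) = (0.3453, 0.9385). T is at the origin and G lies 64.1 along u from T, so G = 64.1·u = (60.16, -22.13). Tangency of A1 to both parallel lines with radius 18.7 puts W and K at T ± 18.7·n: W = (6.457, 17.55), K = (-6.457, -17.55). Equal radii place H and U the same way about G: H = G + 18.7·n = (66.61, -4.584), U = G − 18.7·n = (53.70, -39.68). So U.x = 53.70.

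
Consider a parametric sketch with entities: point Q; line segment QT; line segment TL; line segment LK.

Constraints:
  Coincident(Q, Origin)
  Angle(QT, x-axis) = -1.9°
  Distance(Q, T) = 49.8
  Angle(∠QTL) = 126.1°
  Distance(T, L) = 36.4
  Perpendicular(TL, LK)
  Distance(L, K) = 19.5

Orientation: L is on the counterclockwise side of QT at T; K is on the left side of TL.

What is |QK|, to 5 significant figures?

68.935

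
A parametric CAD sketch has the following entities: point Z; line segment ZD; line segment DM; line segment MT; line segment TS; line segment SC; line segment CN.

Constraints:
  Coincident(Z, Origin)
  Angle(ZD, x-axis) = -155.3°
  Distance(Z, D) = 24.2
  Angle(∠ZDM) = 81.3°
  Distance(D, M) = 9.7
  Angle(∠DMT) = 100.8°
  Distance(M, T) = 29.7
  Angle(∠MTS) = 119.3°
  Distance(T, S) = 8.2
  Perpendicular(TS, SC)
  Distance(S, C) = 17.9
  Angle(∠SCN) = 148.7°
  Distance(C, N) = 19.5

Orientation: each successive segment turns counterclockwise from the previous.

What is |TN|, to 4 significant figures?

34.62

Z is at the origin; ZD runs at -155.3° with length 24.2, so D = (-21.99, -10.11). ∠ZDM = 81.3° gives DM at -56.60° from the x-axis; with |DM| = 9.7, M = (-16.65, -18.21). ∠DMT = 100.8° gives MT at 22.60° from the x-axis; with |MT| = 29.7, T = (10.77, -6.797). ∠MTS = 119.3° gives TS at 83.30° from the x-axis; with |TS| = 8.2, S = (11.73, 1.347). The perpendicularity gives SC at right angles to TS, so SC runs at 173.3°; with |SC| = 17.9, C = (-6.048, 3.436). ∠SCN = 148.7° gives CN at -155.4° from the x-axis; with |CN| = 19.5, N = (-23.78, -4.682). Then |TN| = |N − T| = 34.62.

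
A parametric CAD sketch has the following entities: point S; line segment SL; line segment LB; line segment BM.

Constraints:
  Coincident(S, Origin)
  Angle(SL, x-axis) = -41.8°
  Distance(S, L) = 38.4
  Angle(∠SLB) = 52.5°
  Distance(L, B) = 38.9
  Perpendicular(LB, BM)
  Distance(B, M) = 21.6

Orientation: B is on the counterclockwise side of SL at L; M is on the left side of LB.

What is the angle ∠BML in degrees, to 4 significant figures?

60.96°

S is at the origin; SL runs at -41.8° with length 38.4, so L = 38.4·(cos -41.8°, sin -41.8°) = (28.63, -25.59). ∠SLB = 52.5°, so LB runs at -41.8° + (180° − 52.5°) = 85.70° from the x-axis; with |LB| = 38.9, B = L + 38.9·(cos 85.70°, sin 85.70°) = (31.54, 13.20). LB ⟂ BM; with |BM| = 21.6 on the left of LB, M = B + 21.6·(-0.9972, 0.07498) = (10.00, 14.82). Then cos ∠BML = MB·ML / (|MB||ML|), giving 60.96°.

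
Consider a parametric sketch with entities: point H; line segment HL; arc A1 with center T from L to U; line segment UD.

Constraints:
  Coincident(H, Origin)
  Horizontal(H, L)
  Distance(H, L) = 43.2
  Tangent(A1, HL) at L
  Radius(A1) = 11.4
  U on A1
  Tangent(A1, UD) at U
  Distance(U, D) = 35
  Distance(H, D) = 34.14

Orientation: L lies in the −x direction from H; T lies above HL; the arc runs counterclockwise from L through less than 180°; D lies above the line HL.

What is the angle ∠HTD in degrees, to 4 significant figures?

48.36°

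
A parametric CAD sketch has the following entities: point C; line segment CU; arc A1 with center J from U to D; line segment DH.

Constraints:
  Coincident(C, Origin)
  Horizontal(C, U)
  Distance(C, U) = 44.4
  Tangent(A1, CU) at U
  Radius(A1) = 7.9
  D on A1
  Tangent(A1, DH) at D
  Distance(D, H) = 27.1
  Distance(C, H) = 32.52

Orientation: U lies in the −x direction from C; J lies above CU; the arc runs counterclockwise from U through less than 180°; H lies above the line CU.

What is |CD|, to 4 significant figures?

38.29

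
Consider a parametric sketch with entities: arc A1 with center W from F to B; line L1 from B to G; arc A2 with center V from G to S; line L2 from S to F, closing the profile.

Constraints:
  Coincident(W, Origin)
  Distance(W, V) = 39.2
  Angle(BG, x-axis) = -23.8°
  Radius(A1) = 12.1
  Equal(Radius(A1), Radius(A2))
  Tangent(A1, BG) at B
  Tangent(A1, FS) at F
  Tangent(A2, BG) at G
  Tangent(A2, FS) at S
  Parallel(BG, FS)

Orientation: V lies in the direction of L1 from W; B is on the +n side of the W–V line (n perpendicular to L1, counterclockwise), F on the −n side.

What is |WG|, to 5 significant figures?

41.025

The slot axis is L1's direction at -23.8°, so u = (cos -23.8°, sin -23.8°) = (0.91496, -0.40355) and n = (−sin -23.8°, cos -23.8°) = (0.40355, 0.91496). W is at the origin and V lies 39.2 along u from W, so V = 39.2·u = (35.866, -15.819). Tangency of A1 to both parallel lines with radius 12.1 puts B and F at W ± 12.1·n: B = (4.8829, 11.071), F = (-4.8829, -11.071). Equal radii place G and S the same way about V: G = V + 12.1·n = (40.749, -4.7480), S = V − 12.1·n = (30.984, -26.890). Then |WG| = |G − W| = 41.025.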